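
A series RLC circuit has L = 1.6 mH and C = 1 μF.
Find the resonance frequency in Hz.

Step 1 — Resonance condition Im(Z)=0 gives ω₀ = 1/√(LC).
Step 2 — ω₀ = 1/√(0.0016·1e-06) = 2.5e+04 rad/s.
Step 3 — f₀ = ω₀/(2π) = 3979 Hz.

f₀ = 3979 Hz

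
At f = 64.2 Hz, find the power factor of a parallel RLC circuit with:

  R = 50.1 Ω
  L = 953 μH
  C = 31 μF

Step 1 — Angular frequency: ω = 2π·f = 2π·64.2 = 403.4 rad/s.
Step 2 — Component impedances:
  R: Z = R = 50.1 Ω
  L: Z = jωL = j·403.4·0.000953 = 0 + j0.3844 Ω
  C: Z = 1/(jωC) = -j/(ω·C) = 0 - j79.97 Ω
Step 3 — Parallel combination: 1/Z_total = 1/R + 1/L + 1/C; Z_total = 0.002978 + j0.3863 Ω = 0.3863∠89.6° Ω.
Step 4 — Power factor: PF = cos(φ) = Re(Z)/|Z| = 0.0029781/0.38627 = 0.00771.
Step 5 — Type: Im(Z) = 0.3863 ⇒ lagging (phase φ = 89.6°).

PF = 0.00771 (lagging, φ = 89.6°)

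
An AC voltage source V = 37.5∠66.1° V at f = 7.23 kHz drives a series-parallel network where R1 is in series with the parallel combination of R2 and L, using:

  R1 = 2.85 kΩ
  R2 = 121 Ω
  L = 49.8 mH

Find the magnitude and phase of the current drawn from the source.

Step 1 — Angular frequency: ω = 2π·f = 2π·7230 = 4.543e+04 rad/s.
Step 2 — Component impedances:
  R1: Z = R = 2850 Ω
  R2: Z = R = 121 Ω
  L: Z = jωL = j·4.543e+04·0.0498 = 0 + j2262 Ω
Step 3 — Parallel branch: R2 || L = 1/(1/R2 + 1/L) = 120.7 + j6.453 Ω.
Step 4 — Series with R1: Z_total = R1 + (R2 || L) = 2971 + j6.453 Ω = 2971∠0.1° Ω.
Step 5 — Source phasor: V = 37.5∠66.1° V = 15.19 + j34.28 V.
Step 6 — Ohm's law: I = V / Z_total = (15.19 + j34.28) / (2971 + j6.453) = 0.005139 + j0.01153 A.
Step 7 — Convert to polar: |I| = 0.01262 A, ∠I = 66.0°.

I = 0.01262∠66.0° A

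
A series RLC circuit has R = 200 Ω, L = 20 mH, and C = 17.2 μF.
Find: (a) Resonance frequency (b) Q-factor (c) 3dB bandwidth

Step 1 — Resonance: ω₀ = 1/√(LC) = 1/√(0.02·1.72e-05) = 1705 rad/s.
Step 2 — f₀ = ω₀/(2π) = 271.4 Hz.
Step 3 — Series Q: Q = ω₀L/R = 1705·0.02/200 = 0.1705.
Step 4 — Bandwidth: Δω = ω₀/Q = 1e+04 rad/s; BW = Δω/(2π) = 1592 Hz.

(a) f₀ = 271.4 Hz  (b) Q = 0.1705  (c) BW = 1592 Hz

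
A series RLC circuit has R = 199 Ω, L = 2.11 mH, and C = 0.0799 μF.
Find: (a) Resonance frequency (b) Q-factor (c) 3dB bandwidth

Step 1 — Resonance: ω₀ = 1/√(LC) = 1/√(0.00211·7.99e-08) = 7.702e+04 rad/s.
Step 2 — f₀ = ω₀/(2π) = 1.226e+04 Hz.
Step 3 — Series Q: Q = ω₀L/R = 7.702e+04·0.00211/199 = 0.8166.
Step 4 — Bandwidth: Δω = ω₀/Q = 9.431e+04 rad/s; BW = Δω/(2π) = 1.501e+04 Hz.

(a) f₀ = 1.226e+04 Hz  (b) Q = 0.8166  (c) BW = 1.501e+04 Hz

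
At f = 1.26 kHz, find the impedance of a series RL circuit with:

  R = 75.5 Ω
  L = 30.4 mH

Step 1 — Angular frequency: ω = 2π·f = 2π·1260 = 7917 rad/s.
Step 2 — Component impedances:
  R: Z = R = 75.5 Ω
  L: Z = jωL = j·7917·0.0304 = 0 + j240.7 Ω
Step 3 — Series combination: Z_total = R + L = 75.5 + j240.7 Ω = 252.2∠72.6° Ω.

Z = 75.5 + j240.7 Ω = 252.2∠72.6° Ω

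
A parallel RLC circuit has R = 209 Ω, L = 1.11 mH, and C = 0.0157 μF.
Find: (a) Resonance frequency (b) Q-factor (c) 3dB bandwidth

Step 1 — Resonance: ω₀ = 1/√(LC) = 1/√(0.00111·1.57e-08) = 2.395e+05 rad/s.
Step 2 — f₀ = ω₀/(2π) = 3.812e+04 Hz.
Step 3 — Parallel Q: Q = R/(ω₀L) = 209/(2.395e+05·0.00111) = 0.786.
Step 4 — Bandwidth: Δω = ω₀/Q = 3.048e+05 rad/s; BW = Δω/(2π) = 4.85e+04 Hz.

(a) f₀ = 3.812e+04 Hz  (b) Q = 0.786  (c) BW = 4.85e+04 Hz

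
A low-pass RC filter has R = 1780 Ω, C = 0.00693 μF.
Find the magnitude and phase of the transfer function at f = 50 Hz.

Step 1 — Angular frequency: ω = 2π·50 = 314.2 rad/s.
Step 2 — Transfer function: H(jω) = 1/(1 + jωRC).
Step 3 — Denominator: 1 + jωRC = 1 + j·314.2·1780·6.93e-09 = 1 + j0.003875.
Step 4 — H = 1 - j0.003875.
Step 5 — Magnitude: |H| = 1 (-0.0 dB); phase: φ = -0.2°.

|H| = 1 (-0.0 dB), φ = -0.2°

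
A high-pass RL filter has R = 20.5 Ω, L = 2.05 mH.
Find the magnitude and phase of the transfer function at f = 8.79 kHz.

Step 1 — Angular frequency: ω = 2π·8790 = 5.523e+04 rad/s.
Step 2 — Transfer function: H(jω) = jωL/(R + jωL).
Step 3 — Numerator jωL = j·113.2; denominator R + jωL = 20.5 + j113.2.
Step 4 — H = 0.9683 + j0.1753.
Step 5 — Magnitude: |H| = 0.984 (-0.1 dB); phase: φ = 10.3°.

|H| = 0.984 (-0.1 dB), φ = 10.3°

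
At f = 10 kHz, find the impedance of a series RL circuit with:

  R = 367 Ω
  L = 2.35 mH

Step 1 — Angular frequency: ω = 2π·f = 2π·1e+04 = 6.283e+04 rad/s.
Step 2 — Component impedances:
  R: Z = R = 367 Ω
  L: Z = jωL = j·6.283e+04·0.00235 = 0 + j147.7 Ω
Step 3 — Series combination: Z_total = R + L = 367 + j147.7 Ω = 395.6∠21.9° Ω.

Z = 367 + j147.7 Ω = 395.6∠21.9° Ω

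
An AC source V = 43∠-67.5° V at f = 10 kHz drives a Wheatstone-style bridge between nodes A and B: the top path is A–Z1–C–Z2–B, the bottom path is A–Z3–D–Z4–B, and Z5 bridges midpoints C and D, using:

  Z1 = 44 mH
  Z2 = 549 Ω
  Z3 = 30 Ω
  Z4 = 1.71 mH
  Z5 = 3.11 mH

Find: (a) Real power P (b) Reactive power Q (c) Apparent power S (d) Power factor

Step 1 — Angular frequency: ω = 2π·f = 2π·1e+04 = 6.283e+04 rad/s.
Step 2 — Component impedances:
  Z1: Z = jωL = j·6.283e+04·0.044 = 0 + j2765 Ω
  Z2: Z = R = 549 Ω
  Z3: Z = R = 30 Ω
  Z4: Z = jωL = j·6.283e+04·0.00171 = 0 + j107.4 Ω
  Z5: Z = jωL = j·6.283e+04·0.00311 = 0 + j195.4 Ω
Step 3 — Bridge requires nodal analysis (the Z5 bridge couples midpoints C and D, so the two paths cannot be reduced to a simple series/parallel combination). Setting node B to ground and injecting 1 A at node A, the 3-node admittance system at A, C, D solves to V_A = Z_AB = 46.12 + j98.46 Ω = 108.7∠64.9° Ω.
Step 4 — Source phasor: V = 43∠-67.5° V = 16.46 - j39.73 V.
Step 5 — Current: I = V / Z = -0.2667 - j0.292 A = 0.3955∠-132.4° A.
Step 6 — Complex power: S = V·I* = 7.213 + j15.4 VA.
Step 7 — Real power: P = Re(S) = 7.213 W.
Step 8 — Reactive power: Q = Im(S) = 15.4 VAR.
Step 9 — Apparent power: |S| = 17.01 VA.
Step 10 — Power factor: PF = P/|S| = 0.4242 (lagging).

(a) P = 7.213 W  (b) Q = 15.4 VAR  (c) S = 17.01 VA  (d) PF = 0.4242 (lagging)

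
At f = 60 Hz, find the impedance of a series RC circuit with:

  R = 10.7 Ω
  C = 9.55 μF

Step 1 — Angular frequency: ω = 2π·f = 2π·60 = 377 rad/s.
Step 2 — Component impedances:
  R: Z = R = 10.7 Ω
  C: Z = 1/(jωC) = -j/(ω·C) = 0 - j277.8 Ω
Step 3 — Series combination: Z_total = R + C = 10.7 - j277.8 Ω = 278∠-87.8° Ω.

Z = 10.7 - j277.8 Ω = 278∠-87.8° Ω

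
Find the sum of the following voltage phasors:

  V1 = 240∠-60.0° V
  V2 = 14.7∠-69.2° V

Step 1 — Convert each phasor to rectangular form:
  V1 = 240·(cos(-60.0°) + j·sin(-60.0°)) = 120 - j207.8 V
  V2 = 14.7·(cos(-69.2°) + j·sin(-69.2°)) = 5.22 - j13.74 V
Step 2 — Sum components: V_total = 125.2 - j221.6 V.
Step 3 — Convert to polar: |V_total| = 254.5 V, ∠V_total = -60.5°.

V_total = 254.5∠-60.5° V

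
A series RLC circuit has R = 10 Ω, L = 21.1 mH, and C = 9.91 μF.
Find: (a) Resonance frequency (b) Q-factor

Step 1 — Resonance condition Im(Z)=0 gives ω₀ = 1/√(LC).
Step 2 — ω₀ = 1/√(0.0211·9.91e-06) = 2187 rad/s.
Step 3 — f₀ = ω₀/(2π) = 348.1 Hz.
Step 4 — Series Q: Q = ω₀L/R = 2187·0.0211/10 = 4.614.

(a) f₀ = 348.1 Hz  (b) Q = 4.614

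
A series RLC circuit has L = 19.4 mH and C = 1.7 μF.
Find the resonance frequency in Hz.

Step 1 — Resonance condition Im(Z)=0 gives ω₀ = 1/√(LC).
Step 2 — ω₀ = 1/√(0.0194·1.7e-06) = 5506 rad/s.
Step 3 — f₀ = ω₀/(2π) = 876.4 Hz.

f₀ = 876.4 Hz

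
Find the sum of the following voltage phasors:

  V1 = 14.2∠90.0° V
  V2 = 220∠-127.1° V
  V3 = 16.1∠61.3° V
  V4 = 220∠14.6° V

Step 1 — Convert each phasor to rectangular form:
  V1 = 14.2·(cos(90.0°) + j·sin(90.0°)) = 0 + j14.2 V
  V2 = 220·(cos(-127.1°) + j·sin(-127.1°)) = -132.7 - j175.5 V
  V3 = 16.1·(cos(61.3°) + j·sin(61.3°)) = 7.732 + j14.12 V
  V4 = 220·(cos(14.6°) + j·sin(14.6°)) = 212.9 + j55.46 V
Step 2 — Sum components: V_total = 87.92 - j91.69 V.
Step 3 — Convert to polar: |V_total| = 127 V, ∠V_total = -46.2°.

V_total = 127∠-46.2° V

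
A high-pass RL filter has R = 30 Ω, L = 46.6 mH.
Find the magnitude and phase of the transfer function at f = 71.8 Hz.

Step 1 — Angular frequency: ω = 2π·71.8 = 451.1 rad/s.
Step 2 — Transfer function: H(jω) = jωL/(R + jωL).
Step 3 — Numerator jωL = j·21.02; denominator R + jωL = 30 + j21.02.
Step 4 — H = 0.3293 + j0.47.
Step 5 — Magnitude: |H| = 0.5739 (-4.8 dB); phase: φ = 55.0°.

|H| = 0.5739 (-4.8 dB), φ = 55.0°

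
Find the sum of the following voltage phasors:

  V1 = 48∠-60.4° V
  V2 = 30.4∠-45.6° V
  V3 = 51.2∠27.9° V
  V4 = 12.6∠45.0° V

Step 1 — Convert each phasor to rectangular form:
  V1 = 48·(cos(-60.4°) + j·sin(-60.4°)) = 23.71 - j41.74 V
  V2 = 30.4·(cos(-45.6°) + j·sin(-45.6°)) = 21.27 - j21.72 V
  V3 = 51.2·(cos(27.9°) + j·sin(27.9°)) = 45.25 + j23.96 V
  V4 = 12.6·(cos(45.0°) + j·sin(45.0°)) = 8.91 + j8.91 V
Step 2 — Sum components: V_total = 99.14 - j30.59 V.
Step 3 — Convert to polar: |V_total| = 103.7 V, ∠V_total = -17.1°.

V_total = 103.7∠-17.1° V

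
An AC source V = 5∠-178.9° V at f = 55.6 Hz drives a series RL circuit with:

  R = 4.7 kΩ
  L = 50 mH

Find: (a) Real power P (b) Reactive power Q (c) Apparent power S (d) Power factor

Step 1 — Angular frequency: ω = 2π·f = 2π·55.6 = 349.3 rad/s.
Step 2 — Component impedances:
  R: Z = R = 4700 Ω
  L: Z = jωL = j·349.3·0.05 = 0 + j17.47 Ω
Step 3 — Series combination: Z_total = R + L = 4700 + j17.47 Ω = 4700∠0.2° Ω.
Step 4 — Source phasor: V = 5∠-178.9° V = -4.999 - j0.09599 V.
Step 5 — Current: I = V / Z = -0.001064 - j1.647e-05 A = 0.001064∠-179.1° A.
Step 6 — Complex power: S = V·I* = 0.005319 + j1.977e-05 VA.
Step 7 — Real power: P = Re(S) = 0.005319 W.
Step 8 — Reactive power: Q = Im(S) = 1.977e-05 VAR.
Step 9 — Apparent power: |S| = 0.005319 VA.
Step 10 — Power factor: PF = P/|S| = 1 (lagging).

(a) P = 0.005319 W  (b) Q = 1.977e-05 VAR  (c) S = 0.005319 VA  (d) PF = 1 (lagging)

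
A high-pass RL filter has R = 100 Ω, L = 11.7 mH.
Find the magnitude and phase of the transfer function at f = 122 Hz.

Step 1 — Angular frequency: ω = 2π·122 = 766.5 rad/s.
Step 2 — Transfer function: H(jω) = jωL/(R + jωL).
Step 3 — Numerator jωL = j·8.969; denominator R + jωL = 100 + j8.969.
Step 4 — H = 0.007979 + j0.08897.
Step 5 — Magnitude: |H| = 0.08933 (-21.0 dB); phase: φ = 84.9°.

|H| = 0.08933 (-21.0 dB), φ = 84.9°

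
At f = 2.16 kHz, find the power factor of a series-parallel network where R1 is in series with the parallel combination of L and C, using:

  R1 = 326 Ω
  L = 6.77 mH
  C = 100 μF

Step 1 — Angular frequency: ω = 2π·f = 2π·2160 = 1.357e+04 rad/s.
Step 2 — Component impedances:
  R1: Z = R = 326 Ω
  L: Z = jωL = j·1.357e+04·0.00677 = 0 + j91.88 Ω
  C: Z = 1/(jωC) = -j/(ω·C) = 0 - j0.7368 Ω
Step 3 — Parallel branch: L || C = 1/(1/L + 1/C) = 0 - j0.7428 Ω.
Step 4 — Series with R1: Z_total = R1 + (L || C) = 326 - j0.7428 Ω = 326∠-0.1° Ω.
Step 5 — Power factor: PF = cos(φ) = Re(Z)/|Z| = 326/326 = 1.
Step 6 — Type: Im(Z) = -0.7428 ⇒ leading (phase φ = -0.1°).

PF = 1 (leading, φ = -0.1°)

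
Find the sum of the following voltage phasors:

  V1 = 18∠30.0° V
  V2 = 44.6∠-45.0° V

Step 1 — Convert each phasor to rectangular form:
  V1 = 18·(cos(30.0°) + j·sin(30.0°)) = 15.59 + j9 V
  V2 = 44.6·(cos(-45.0°) + j·sin(-45.0°)) = 31.54 - j31.54 V
Step 2 — Sum components: V_total = 47.13 - j22.54 V.
Step 3 — Convert to polar: |V_total| = 52.24 V, ∠V_total = -25.6°.

V_total = 52.24∠-25.6° V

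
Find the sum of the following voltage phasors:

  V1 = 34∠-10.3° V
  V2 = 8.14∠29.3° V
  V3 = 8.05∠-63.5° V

Step 1 — Convert each phasor to rectangular form:
  V1 = 34·(cos(-10.3°) + j·sin(-10.3°)) = 33.45 - j6.079 V
  V2 = 8.14·(cos(29.3°) + j·sin(29.3°)) = 7.099 + j3.984 V
  V3 = 8.05·(cos(-63.5°) + j·sin(-63.5°)) = 3.592 - j7.204 V
Step 2 — Sum components: V_total = 44.14 - j9.3 V.
Step 3 — Convert to polar: |V_total| = 45.11 V, ∠V_total = -11.9°.

V_total = 45.11∠-11.9° V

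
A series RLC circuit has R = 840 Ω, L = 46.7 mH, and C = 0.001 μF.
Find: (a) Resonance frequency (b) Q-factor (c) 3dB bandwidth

Step 1 — Resonance: ω₀ = 1/√(LC) = 1/√(0.0467·1e-09) = 1.463e+05 rad/s.
Step 2 — f₀ = ω₀/(2π) = 2.329e+04 Hz.
Step 3 — Series Q: Q = ω₀L/R = 1.463e+05·0.0467/840 = 8.135.
Step 4 — Bandwidth: Δω = ω₀/Q = 1.799e+04 rad/s; BW = Δω/(2π) = 2863 Hz.

(a) f₀ = 2.329e+04 Hz  (b) Q = 8.135  (c) BW = 2863 Hz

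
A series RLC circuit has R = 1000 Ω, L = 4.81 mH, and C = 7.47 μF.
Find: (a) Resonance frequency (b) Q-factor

Step 1 — Resonance condition Im(Z)=0 gives ω₀ = 1/√(LC).
Step 2 — ω₀ = 1/√(0.00481·7.47e-06) = 5276 rad/s.
Step 3 — f₀ = ω₀/(2π) = 839.6 Hz.
Step 4 — Series Q: Q = ω₀L/R = 5276·0.00481/1000 = 0.02538.

(a) f₀ = 839.6 Hz  (b) Q = 0.02538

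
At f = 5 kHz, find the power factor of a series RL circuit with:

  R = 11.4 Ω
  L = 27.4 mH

Step 1 — Angular frequency: ω = 2π·f = 2π·5000 = 3.142e+04 rad/s.
Step 2 — Component impedances:
  R: Z = R = 11.4 Ω
  L: Z = jωL = j·3.142e+04·0.0274 = 0 + j860.8 Ω
Step 3 — Series combination: Z_total = R + L = 11.4 + j860.8 Ω = 860.9∠89.2° Ω.
Step 4 — Power factor: PF = cos(φ) = Re(Z)/|Z| = 11.4/860.9 = 0.01324.
Step 5 — Type: Im(Z) = 860.8 ⇒ lagging (phase φ = 89.2°).

PF = 0.01324 (lagging, φ = 89.2°)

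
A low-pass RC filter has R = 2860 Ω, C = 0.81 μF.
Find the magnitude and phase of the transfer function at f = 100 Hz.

Step 1 — Angular frequency: ω = 2π·100 = 628.3 rad/s.
Step 2 — Transfer function: H(jω) = 1/(1 + jωRC).
Step 3 — Denominator: 1 + jωRC = 1 + j·628.3·2860·8.1e-07 = 1 + j1.456.
Step 4 — H = 0.3207 - j0.4667.
Step 5 — Magnitude: |H| = 0.5663 (-4.9 dB); phase: φ = -55.5°.

|H| = 0.5663 (-4.9 dB), φ = -55.5°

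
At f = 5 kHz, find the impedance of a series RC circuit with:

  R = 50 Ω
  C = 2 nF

Step 1 — Angular frequency: ω = 2π·f = 2π·5000 = 3.142e+04 rad/s.
Step 2 — Component impedances:
  R: Z = R = 50 Ω
  C: Z = 1/(jωC) = -j/(ω·C) = 0 - j1.592e+04 Ω
Step 3 — Series combination: Z_total = R + C = 50 - j1.592e+04 Ω = 1.592e+04∠-89.8° Ω.

Z = 50 - j1.592e+04 Ω = 1.592e+04∠-89.8° Ω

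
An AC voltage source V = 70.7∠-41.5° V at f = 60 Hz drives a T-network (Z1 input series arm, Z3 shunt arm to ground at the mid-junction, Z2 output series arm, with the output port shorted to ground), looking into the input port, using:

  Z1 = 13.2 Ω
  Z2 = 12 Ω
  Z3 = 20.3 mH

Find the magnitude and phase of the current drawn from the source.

Step 1 — Angular frequency: ω = 2π·f = 2π·60 = 377 rad/s.
Step 2 — Component impedances:
  Z1: Z = R = 13.2 Ω
  Z2: Z = R = 12 Ω
  Z3: Z = jωL = j·377·0.0203 = 0 + j7.653 Ω
Step 3 — With the output port shorted to ground, the output series arm Z2 runs from the junction to ground; the shunt arm Z3 also runs from the junction to ground. They appear in parallel: Z3 || Z2 = 3.469 + j5.44 Ω.
Step 4 — Series with input arm Z1: Z_in = Z1 + (Z3 || Z2) = 16.67 + j5.44 Ω = 17.53∠18.1° Ω.
Step 5 — Source phasor: V = 70.7∠-41.5° V = 52.95 - j46.85 V.
Step 6 — Ohm's law: I = V / Z_total = (52.95 - j46.85) / (16.67 + j5.44) = 2.042 - j3.477 A.
Step 7 — Convert to polar: |I| = 4.032 A, ∠I = -59.6°.

I = 4.032∠-59.6° A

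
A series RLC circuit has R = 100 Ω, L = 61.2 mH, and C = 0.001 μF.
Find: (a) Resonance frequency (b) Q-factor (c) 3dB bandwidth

Step 1 — Resonance condition Im(Z)=0 gives ω₀ = 1/√(LC).
Step 2 — ω₀ = 1/√(0.0612·1e-09) = 1.278e+05 rad/s.
Step 3 — f₀ = ω₀/(2π) = 2.034e+04 Hz.
Step 4 — Series Q: Q = ω₀L/R = 1.278e+05·0.0612/100 = 78.23.
Step 5 — 3dB bandwidth: Δω = ω₀/Q = 1634 rad/s; BW = Δω/(2π) = 260.1 Hz.

(a) f₀ = 2.034e+04 Hz  (b) Q = 78.23  (c) BW = 260.1 Hz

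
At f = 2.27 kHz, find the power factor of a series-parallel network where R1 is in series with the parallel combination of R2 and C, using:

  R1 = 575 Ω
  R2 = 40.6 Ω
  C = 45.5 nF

Step 1 — Angular frequency: ω = 2π·f = 2π·2270 = 1.426e+04 rad/s.
Step 2 — Component impedances:
  R1: Z = R = 575 Ω
  R2: Z = R = 40.6 Ω
  C: Z = 1/(jωC) = -j/(ω·C) = 0 - j1541 Ω
Step 3 — Parallel branch: R2 || C = 1/(1/R2 + 1/C) = 40.57 - j1.069 Ω.
Step 4 — Series with R1: Z_total = R1 + (R2 || C) = 615.6 - j1.069 Ω = 615.6∠-0.1° Ω.
Step 5 — Power factor: PF = cos(φ) = Re(Z)/|Z| = 615.6/615.6 = 1.
Step 6 — Type: Im(Z) = -1.069 ⇒ leading (phase φ = -0.1°).

PF = 1 (leading, φ = -0.1°)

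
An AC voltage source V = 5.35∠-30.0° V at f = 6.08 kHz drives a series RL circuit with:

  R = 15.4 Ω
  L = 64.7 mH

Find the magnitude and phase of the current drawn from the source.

Step 1 — Angular frequency: ω = 2π·f = 2π·6080 = 3.82e+04 rad/s.
Step 2 — Component impedances:
  R: Z = R = 15.4 Ω
  L: Z = jωL = j·3.82e+04·0.0647 = 0 + j2472 Ω
Step 3 — Series combination: Z_total = R + L = 15.4 + j2472 Ω = 2472∠89.6° Ω.
Step 4 — Source phasor: V = 5.35∠-30.0° V = 4.633 - j2.675 V.
Step 5 — Ohm's law: I = V / Z_total = (4.633 - j2.675) / (15.4 + j2472) = -0.001071 - j0.001881 A.
Step 6 — Convert to polar: |I| = 0.002165 A, ∠I = -119.6°.

I = 0.002165∠-119.6° A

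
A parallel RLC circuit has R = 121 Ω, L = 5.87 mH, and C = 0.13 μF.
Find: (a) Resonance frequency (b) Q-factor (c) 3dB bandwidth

Step 1 — Resonance: ω₀ = 1/√(LC) = 1/√(0.00587·1.3e-07) = 3.62e+04 rad/s.
Step 2 — f₀ = ω₀/(2π) = 5761 Hz.
Step 3 — Parallel Q: Q = R/(ω₀L) = 121/(3.62e+04·0.00587) = 0.5694.
Step 4 — Bandwidth: Δω = ω₀/Q = 6.357e+04 rad/s; BW = Δω/(2π) = 1.012e+04 Hz.

(a) f₀ = 5761 Hz  (b) Q = 0.5694  (c) BW = 1.012e+04 Hz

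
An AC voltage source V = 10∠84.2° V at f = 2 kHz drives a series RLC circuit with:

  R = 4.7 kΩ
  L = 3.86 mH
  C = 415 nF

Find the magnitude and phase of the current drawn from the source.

Step 1 — Angular frequency: ω = 2π·f = 2π·2000 = 1.257e+04 rad/s.
Step 2 — Component impedances:
  R: Z = R = 4700 Ω
  L: Z = jωL = j·1.257e+04·0.00386 = 0 + j48.51 Ω
  C: Z = 1/(jωC) = -j/(ω·C) = 0 - j191.8 Ω
Step 3 — Series combination: Z_total = R + L + C = 4700 - j143.2 Ω = 4702∠-1.7° Ω.
Step 4 — Source phasor: V = 10∠84.2° V = 1.011 + j9.949 V.
Step 5 — Ohm's law: I = V / Z_total = (1.011 + j9.949) / (4700 - j143.2) = 0.0001504 + j0.002121 A.
Step 6 — Convert to polar: |I| = 0.002127 A, ∠I = 85.9°.

I = 0.002127∠85.9° A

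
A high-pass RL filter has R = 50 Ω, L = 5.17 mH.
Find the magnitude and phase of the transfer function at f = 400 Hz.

Step 1 — Angular frequency: ω = 2π·400 = 2513 rad/s.
Step 2 — Transfer function: H(jω) = jωL/(R + jωL).
Step 3 — Numerator jωL = j·12.99; denominator R + jωL = 50 + j12.99.
Step 4 — H = 0.06326 + j0.2434.
Step 5 — Magnitude: |H| = 0.2515 (-12.0 dB); phase: φ = 75.4°.

|H| = 0.2515 (-12.0 dB), φ = 75.4°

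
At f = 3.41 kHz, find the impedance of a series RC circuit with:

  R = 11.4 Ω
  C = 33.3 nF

Step 1 — Angular frequency: ω = 2π·f = 2π·3410 = 2.143e+04 rad/s.
Step 2 — Component impedances:
  R: Z = R = 11.4 Ω
  C: Z = 1/(jωC) = -j/(ω·C) = 0 - j1402 Ω
Step 3 — Series combination: Z_total = R + C = 11.4 - j1402 Ω = 1402∠-89.5° Ω.

Z = 11.4 - j1402 Ω = 1402∠-89.5° Ω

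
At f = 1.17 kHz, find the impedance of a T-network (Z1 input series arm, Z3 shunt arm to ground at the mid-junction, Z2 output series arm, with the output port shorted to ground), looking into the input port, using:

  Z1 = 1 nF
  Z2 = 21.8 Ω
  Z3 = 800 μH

Step 1 — Angular frequency: ω = 2π·f = 2π·1170 = 7351 rad/s.
Step 2 — Component impedances:
  Z1: Z = 1/(jωC) = -j/(ω·C) = 0 - j1.36e+05 Ω
  Z2: Z = R = 21.8 Ω
  Z3: Z = jωL = j·7351·0.0008 = 0 + j5.881 Ω
Step 3 — With the output port shorted to ground, the output series arm Z2 runs from the junction to ground; the shunt arm Z3 also runs from the junction to ground. They appear in parallel: Z3 || Z2 = 1.479 + j5.482 Ω.
Step 4 — Series with input arm Z1: Z_in = Z1 + (Z3 || Z2) = 1.479 - j1.36e+05 Ω = 1.36e+05∠-90.0° Ω.

Z = 1.479 - j1.36e+05 Ω = 1.36e+05∠-90.0° Ω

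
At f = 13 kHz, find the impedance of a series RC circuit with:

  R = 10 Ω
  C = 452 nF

Step 1 — Angular frequency: ω = 2π·f = 2π·1.3e+04 = 8.168e+04 rad/s.
Step 2 — Component impedances:
  R: Z = R = 10 Ω
  C: Z = 1/(jωC) = -j/(ω·C) = 0 - j27.09 Ω
Step 3 — Series combination: Z_total = R + C = 10 - j27.09 Ω = 28.87∠-69.7° Ω.

Z = 10 - j27.09 Ω = 28.87∠-69.7° Ω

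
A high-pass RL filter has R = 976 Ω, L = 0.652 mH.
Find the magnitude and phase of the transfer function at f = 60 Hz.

Step 1 — Angular frequency: ω = 2π·60 = 377 rad/s.
Step 2 — Transfer function: H(jω) = jωL/(R + jωL).
Step 3 — Numerator jωL = j·0.2458; denominator R + jωL = 976 + j0.2458.
Step 4 — H = 6.342e-08 + j0.0002518.
Step 5 — Magnitude: |H| = 0.0002518 (-72.0 dB); phase: φ = 90.0°.

|H| = 0.0002518 (-72.0 dB), φ = 90.0°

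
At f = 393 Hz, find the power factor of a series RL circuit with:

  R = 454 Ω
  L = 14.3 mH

Step 1 — Angular frequency: ω = 2π·f = 2π·393 = 2469 rad/s.
Step 2 — Component impedances:
  R: Z = R = 454 Ω
  L: Z = jωL = j·2469·0.0143 = 0 + j35.31 Ω
Step 3 — Series combination: Z_total = R + L = 454 + j35.31 Ω = 455.4∠4.4° Ω.
Step 4 — Power factor: PF = cos(φ) = Re(Z)/|Z| = 454/455.37 = 0.997.
Step 5 — Type: Im(Z) = 35.31 ⇒ lagging (phase φ = 4.4°).

PF = 0.997 (lagging, φ = 4.4°)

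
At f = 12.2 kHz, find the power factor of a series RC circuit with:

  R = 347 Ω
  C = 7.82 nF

Step 1 — Angular frequency: ω = 2π·f = 2π·1.22e+04 = 7.665e+04 rad/s.
Step 2 — Component impedances:
  R: Z = R = 347 Ω
  C: Z = 1/(jωC) = -j/(ω·C) = 0 - j1668 Ω
Step 3 — Series combination: Z_total = R + C = 347 - j1668 Ω = 1704∠-78.2° Ω.
Step 4 — Power factor: PF = cos(φ) = Re(Z)/|Z| = 347/1704 = 0.2036.
Step 5 — Type: Im(Z) = -1668 ⇒ leading (phase φ = -78.2°).

PF = 0.2036 (leading, φ = -78.2°)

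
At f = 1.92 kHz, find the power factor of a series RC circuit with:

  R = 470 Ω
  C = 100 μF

Step 1 — Angular frequency: ω = 2π·f = 2π·1920 = 1.206e+04 rad/s.
Step 2 — Component impedances:
  R: Z = R = 470 Ω
  C: Z = 1/(jωC) = -j/(ω·C) = 0 - j0.8289 Ω
Step 3 — Series combination: Z_total = R + C = 470 - j0.8289 Ω = 470∠-0.1° Ω.
Step 4 — Power factor: PF = cos(φ) = Re(Z)/|Z| = 470/470 = 1.
Step 5 — Type: Im(Z) = -0.8289 ⇒ leading (phase φ = -0.1°).

PF = 1 (leading, φ = -0.1°)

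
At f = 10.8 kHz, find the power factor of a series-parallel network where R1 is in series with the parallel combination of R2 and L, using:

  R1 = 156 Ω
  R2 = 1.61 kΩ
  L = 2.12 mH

Step 1 — Angular frequency: ω = 2π·f = 2π·1.08e+04 = 6.786e+04 rad/s.
Step 2 — Component impedances:
  R1: Z = R = 156 Ω
  R2: Z = R = 1610 Ω
  L: Z = jωL = j·6.786e+04·0.00212 = 0 + j143.9 Ω
Step 3 — Parallel branch: R2 || L = 1/(1/R2 + 1/L) = 12.75 + j142.7 Ω.
Step 4 — Series with R1: Z_total = R1 + (R2 || L) = 168.8 + j142.7 Ω = 221∠40.2° Ω.
Step 5 — Power factor: PF = cos(φ) = Re(Z)/|Z| = 168.75/221.01 = 0.7635.
Step 6 — Type: Im(Z) = 142.7 ⇒ lagging (phase φ = 40.2°).

PF = 0.7635 (lagging, φ = 40.2°)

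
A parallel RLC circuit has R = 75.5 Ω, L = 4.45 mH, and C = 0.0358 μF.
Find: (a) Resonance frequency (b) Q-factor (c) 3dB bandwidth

Step 1 — Resonance: ω₀ = 1/√(LC) = 1/√(0.00445·3.58e-08) = 7.923e+04 rad/s.
Step 2 — f₀ = ω₀/(2π) = 1.261e+04 Hz.
Step 3 — Parallel Q: Q = R/(ω₀L) = 75.5/(7.923e+04·0.00445) = 0.2141.
Step 4 — Bandwidth: Δω = ω₀/Q = 3.7e+05 rad/s; BW = Δω/(2π) = 5.888e+04 Hz.

(a) f₀ = 1.261e+04 Hz  (b) Q = 0.2141  (c) BW = 5.888e+04 Hz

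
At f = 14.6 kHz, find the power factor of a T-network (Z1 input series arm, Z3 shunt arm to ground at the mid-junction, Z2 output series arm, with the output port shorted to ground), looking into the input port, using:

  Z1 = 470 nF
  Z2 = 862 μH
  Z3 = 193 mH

Step 1 — Angular frequency: ω = 2π·f = 2π·1.46e+04 = 9.173e+04 rad/s.
Step 2 — Component impedances:
  Z1: Z = 1/(jωC) = -j/(ω·C) = 0 - j23.19 Ω
  Z2: Z = jωL = j·9.173e+04·0.000862 = 0 + j79.08 Ω
  Z3: Z = jωL = j·9.173e+04·0.193 = 0 + j1.77e+04 Ω
Step 3 — With the output port shorted to ground, the output series arm Z2 runs from the junction to ground; the shunt arm Z3 also runs from the junction to ground. They appear in parallel: Z3 || Z2 = 0 + j78.72 Ω.
Step 4 — Series with input arm Z1: Z_in = Z1 + (Z3 || Z2) = 0 + j55.53 Ω = 55.53∠90.0° Ω.
Step 5 — Power factor: PF = cos(φ) = Re(Z)/|Z| = 0/55.53 = 0.
Step 6 — Type: Im(Z) = 55.53 ⇒ lagging (phase φ = 90.0°).

PF = 0 (lagging, φ = 90.0°)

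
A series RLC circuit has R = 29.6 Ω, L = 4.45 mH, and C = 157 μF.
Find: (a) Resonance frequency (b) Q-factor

Step 1 — Resonance condition Im(Z)=0 gives ω₀ = 1/√(LC).
Step 2 — ω₀ = 1/√(0.00445·0.000157) = 1196 rad/s.
Step 3 — f₀ = ω₀/(2π) = 190.4 Hz.
Step 4 — Series Q: Q = ω₀L/R = 1196·0.00445/29.6 = 0.1799.

(a) f₀ = 190.4 Hz  (b) Q = 0.1799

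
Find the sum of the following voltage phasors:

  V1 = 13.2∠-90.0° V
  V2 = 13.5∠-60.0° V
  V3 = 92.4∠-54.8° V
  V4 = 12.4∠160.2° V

Step 1 — Convert each phasor to rectangular form:
  V1 = 13.2·(cos(-90.0°) + j·sin(-90.0°)) = 0 - j13.2 V
  V2 = 13.5·(cos(-60.0°) + j·sin(-60.0°)) = 6.75 - j11.69 V
  V3 = 92.4·(cos(-54.8°) + j·sin(-54.8°)) = 53.26 - j75.5 V
  V4 = 12.4·(cos(160.2°) + j·sin(160.2°)) = -11.67 + j4.2 V
Step 2 — Sum components: V_total = 48.35 - j96.2 V.
Step 3 — Convert to polar: |V_total| = 107.7 V, ∠V_total = -63.3°.

V_total = 107.7∠-63.3° V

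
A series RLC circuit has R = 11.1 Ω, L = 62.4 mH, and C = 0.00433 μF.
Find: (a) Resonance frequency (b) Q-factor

Step 1 — Resonance condition Im(Z)=0 gives ω₀ = 1/√(LC).
Step 2 — ω₀ = 1/√(0.0624·4.33e-09) = 6.084e+04 rad/s.
Step 3 — f₀ = ω₀/(2π) = 9682 Hz.
Step 4 — Series Q: Q = ω₀L/R = 6.084e+04·0.0624/11.1 = 342.

(a) f₀ = 9682 Hz  (b) Q = 342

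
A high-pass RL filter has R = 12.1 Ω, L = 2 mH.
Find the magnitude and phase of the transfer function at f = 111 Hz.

Step 1 — Angular frequency: ω = 2π·111 = 697.4 rad/s.
Step 2 — Transfer function: H(jω) = jωL/(R + jωL).
Step 3 — Numerator jωL = j·1.395; denominator R + jωL = 12.1 + j1.395.
Step 4 — H = 0.01311 + j0.1138.
Step 5 — Magnitude: |H| = 0.1145 (-18.8 dB); phase: φ = 83.4°.

|H| = 0.1145 (-18.8 dB), φ = 83.4°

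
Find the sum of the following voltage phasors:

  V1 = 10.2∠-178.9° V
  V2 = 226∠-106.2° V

Step 1 — Convert each phasor to rectangular form:
  V1 = 10.2·(cos(-178.9°) + j·sin(-178.9°)) = -10.2 - j0.1958 V
  V2 = 226·(cos(-106.2°) + j·sin(-106.2°)) = -63.05 - j217 V
Step 2 — Sum components: V_total = -73.25 - j217.2 V.
Step 3 — Convert to polar: |V_total| = 229.2 V, ∠V_total = -108.6°.

V_total = 229.2∠-108.6° V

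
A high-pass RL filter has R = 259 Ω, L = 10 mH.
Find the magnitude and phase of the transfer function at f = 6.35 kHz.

Step 1 — Angular frequency: ω = 2π·6350 = 3.99e+04 rad/s.
Step 2 — Transfer function: H(jω) = jωL/(R + jωL).
Step 3 — Numerator jωL = j·399; denominator R + jωL = 259 + j399.
Step 4 — H = 0.7035 + j0.4567.
Step 5 — Magnitude: |H| = 0.8388 (-1.5 dB); phase: φ = 33.0°.

|H| = 0.8388 (-1.5 dB), φ = 33.0°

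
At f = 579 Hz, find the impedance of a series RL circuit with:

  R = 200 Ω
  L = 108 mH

Step 1 — Angular frequency: ω = 2π·f = 2π·579 = 3638 rad/s.
Step 2 — Component impedances:
  R: Z = R = 200 Ω
  L: Z = jωL = j·3638·0.108 = 0 + j392.9 Ω
Step 3 — Series combination: Z_total = R + L = 200 + j392.9 Ω = 440.9∠63.0° Ω.

Z = 200 + j392.9 Ω = 440.9∠63.0° Ω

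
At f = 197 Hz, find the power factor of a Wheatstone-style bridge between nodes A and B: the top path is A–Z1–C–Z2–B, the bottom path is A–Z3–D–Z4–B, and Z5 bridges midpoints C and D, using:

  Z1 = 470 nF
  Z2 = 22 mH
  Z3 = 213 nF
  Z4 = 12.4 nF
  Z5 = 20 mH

Step 1 — Angular frequency: ω = 2π·f = 2π·197 = 1238 rad/s.
Step 2 — Component impedances:
  Z1: Z = 1/(jωC) = -j/(ω·C) = 0 - j1719 Ω
  Z2: Z = jωL = j·1238·0.022 = 0 + j27.23 Ω
  Z3: Z = 1/(jωC) = -j/(ω·C) = 0 - j3793 Ω
  Z4: Z = 1/(jωC) = -j/(ω·C) = 0 - j6.515e+04 Ω
  Z5: Z = jωL = j·1238·0.02 = 0 + j24.76 Ω
Step 3 — Bridge requires nodal analysis (the Z5 bridge couples midpoints C and D, so the two paths cannot be reduced to a simple series/parallel combination). Setting node B to ground and injecting 1 A at node A, the 3-node admittance system at A, C, D solves to V_A = Z_AB = 0 - j1153 Ω = 1153∠-90.0° Ω.
Step 4 — Power factor: PF = cos(φ) = Re(Z)/|Z| = 0/1153 = 0.
Step 5 — Type: Im(Z) = -1153 ⇒ leading (phase φ = -90.0°).

PF = 0 (leading, φ = -90.0°)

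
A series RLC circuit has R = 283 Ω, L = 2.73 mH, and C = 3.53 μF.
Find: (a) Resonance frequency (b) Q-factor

Step 1 — Resonance condition Im(Z)=0 gives ω₀ = 1/√(LC).
Step 2 — ω₀ = 1/√(0.00273·3.53e-06) = 1.019e+04 rad/s.
Step 3 — f₀ = ω₀/(2π) = 1621 Hz.
Step 4 — Series Q: Q = ω₀L/R = 1.019e+04·0.00273/283 = 0.09827.

(a) f₀ = 1621 Hz  (b) Q = 0.09827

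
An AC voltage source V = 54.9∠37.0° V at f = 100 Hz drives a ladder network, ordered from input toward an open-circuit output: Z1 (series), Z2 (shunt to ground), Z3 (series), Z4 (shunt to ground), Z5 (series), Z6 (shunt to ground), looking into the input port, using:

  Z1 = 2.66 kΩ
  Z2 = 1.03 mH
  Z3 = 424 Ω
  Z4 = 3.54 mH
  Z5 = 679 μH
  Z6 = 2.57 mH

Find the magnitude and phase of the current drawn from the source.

Step 1 — Angular frequency: ω = 2π·f = 2π·100 = 628.3 rad/s.
Step 2 — Component impedances:
  Z1: Z = R = 2660 Ω
  Z2: Z = jωL = j·628.3·0.00103 = 0 + j0.6472 Ω
  Z3: Z = R = 424 Ω
  Z4: Z = jωL = j·628.3·0.00354 = 0 + j2.224 Ω
  Z5: Z = jωL = j·628.3·0.000679 = 0 + j0.4266 Ω
  Z6: Z = jωL = j·628.3·0.00257 = 0 + j1.615 Ω
Step 3 — Ladder network (open output): work backward from the far end, alternating series and parallel combinations. Z_in = 2660 + j0.6472 Ω = 2660∠0.0° Ω.
Step 4 — Source phasor: V = 54.9∠37.0° V = 43.85 + j33.04 V.
Step 5 — Ohm's law: I = V / Z_total = (43.85 + j33.04) / (2660 + j0.6472) = 0.01649 + j0.01242 A.
Step 6 — Convert to polar: |I| = 0.02064 A, ∠I = 37.0°.

I = 0.02064∠37.0° A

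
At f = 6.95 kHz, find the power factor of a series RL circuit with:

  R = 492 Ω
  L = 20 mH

Step 1 — Angular frequency: ω = 2π·f = 2π·6950 = 4.367e+04 rad/s.
Step 2 — Component impedances:
  R: Z = R = 492 Ω
  L: Z = jωL = j·4.367e+04·0.02 = 0 + j873.4 Ω
Step 3 — Series combination: Z_total = R + L = 492 + j873.4 Ω = 1002∠60.6° Ω.
Step 4 — Power factor: PF = cos(φ) = Re(Z)/|Z| = 492/1002.4 = 0.4908.
Step 5 — Type: Im(Z) = 873.4 ⇒ lagging (phase φ = 60.6°).

PF = 0.4908 (lagging, φ = 60.6°)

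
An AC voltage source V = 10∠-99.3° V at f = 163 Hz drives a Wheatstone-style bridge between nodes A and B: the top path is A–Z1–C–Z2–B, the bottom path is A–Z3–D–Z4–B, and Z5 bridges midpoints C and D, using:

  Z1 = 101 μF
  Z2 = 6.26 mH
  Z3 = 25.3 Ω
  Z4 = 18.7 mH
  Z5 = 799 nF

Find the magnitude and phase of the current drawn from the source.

Step 1 — Angular frequency: ω = 2π·f = 2π·163 = 1024 rad/s.
Step 2 — Component impedances:
  Z1: Z = 1/(jωC) = -j/(ω·C) = 0 - j9.667 Ω
  Z2: Z = jωL = j·1024·0.00626 = 0 + j6.411 Ω
  Z3: Z = R = 25.3 Ω
  Z4: Z = jωL = j·1024·0.0187 = 0 + j19.15 Ω
  Z5: Z = 1/(jωC) = -j/(ω·C) = 0 - j1222 Ω
Step 3 — Bridge requires nodal analysis (the Z5 bridge couples midpoints C and D, so the two paths cannot be reduced to a simple series/parallel combination). Setting node B to ground and injecting 1 A at node A, the 3-node admittance system at A, C, D solves to V_A = Z_AB = 0.2704 - j3.398 Ω = 3.408∠-85.4° Ω.
Step 4 — Source phasor: V = 10∠-99.3° V = -1.616 - j9.869 V.
Step 5 — Ohm's law: I = V / Z_total = (-1.616 - j9.869) / (0.2704 - j3.398) = 2.849 - j0.7023 A.
Step 6 — Convert to polar: |I| = 2.934 A, ∠I = -13.9°.

I = 2.934∠-13.9° A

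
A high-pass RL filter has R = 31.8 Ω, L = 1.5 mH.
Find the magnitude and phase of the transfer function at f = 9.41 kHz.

Step 1 — Angular frequency: ω = 2π·9410 = 5.912e+04 rad/s.
Step 2 — Transfer function: H(jω) = jωL/(R + jωL).
Step 3 — Numerator jωL = j·88.69; denominator R + jωL = 31.8 + j88.69.
Step 4 — H = 0.8861 + j0.3177.
Step 5 — Magnitude: |H| = 0.9413 (-0.5 dB); phase: φ = 19.7°.

|H| = 0.9413 (-0.5 dB), φ = 19.7°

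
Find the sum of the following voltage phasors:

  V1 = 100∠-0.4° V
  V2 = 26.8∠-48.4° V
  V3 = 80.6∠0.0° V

Step 1 — Convert each phasor to rectangular form:
  V1 = 100·(cos(-0.4°) + j·sin(-0.4°)) = 100 - j0.6981 V
  V2 = 26.8·(cos(-48.4°) + j·sin(-48.4°)) = 17.79 - j20.04 V
  V3 = 80.6·(cos(0.0°) + j·sin(0.0°)) = 80.6 V
Step 2 — Sum components: V_total = 198.4 - j20.74 V.
Step 3 — Convert to polar: |V_total| = 199.5 V, ∠V_total = -6.0°.

V_total = 199.5∠-6.0° V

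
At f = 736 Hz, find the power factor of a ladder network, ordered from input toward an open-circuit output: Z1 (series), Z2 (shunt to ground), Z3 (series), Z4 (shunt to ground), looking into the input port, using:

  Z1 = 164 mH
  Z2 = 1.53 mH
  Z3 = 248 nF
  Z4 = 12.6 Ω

Step 1 — Angular frequency: ω = 2π·f = 2π·736 = 4624 rad/s.
Step 2 — Component impedances:
  Z1: Z = jωL = j·4624·0.164 = 0 + j758.4 Ω
  Z2: Z = jωL = j·4624·0.00153 = 0 + j7.075 Ω
  Z3: Z = 1/(jωC) = -j/(ω·C) = 0 - j871.9 Ω
  Z4: Z = R = 12.6 Ω
Step 3 — Ladder network (open output): work backward from the far end, alternating series and parallel combinations. Z_in = 0.0008431 + j765.5 Ω = 765.5∠90.0° Ω.
Step 4 — Power factor: PF = cos(φ) = Re(Z)/|Z| = 0.0008431/765.5 = 1.101e-06.
Step 5 — Type: Im(Z) = 765.5 ⇒ lagging (phase φ = 90.0°).

PF = 1.101e-06 (lagging, φ = 90.0°)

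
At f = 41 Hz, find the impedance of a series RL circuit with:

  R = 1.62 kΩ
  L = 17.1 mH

Step 1 — Angular frequency: ω = 2π·f = 2π·41 = 257.6 rad/s.
Step 2 — Component impedances:
  R: Z = R = 1620 Ω
  L: Z = jωL = j·257.6·0.0171 = 0 + j4.405 Ω
Step 3 — Series combination: Z_total = R + L = 1620 + j4.405 Ω = 1620∠0.2° Ω.

Z = 1620 + j4.405 Ω = 1620∠0.2° Ω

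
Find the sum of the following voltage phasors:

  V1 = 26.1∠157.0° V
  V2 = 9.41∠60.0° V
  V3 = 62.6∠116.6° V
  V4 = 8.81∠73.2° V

Step 1 — Convert each phasor to rectangular form:
  V1 = 26.1·(cos(157.0°) + j·sin(157.0°)) = -24.03 + j10.2 V
  V2 = 9.41·(cos(60.0°) + j·sin(60.0°)) = 4.705 + j8.149 V
  V3 = 62.6·(cos(116.6°) + j·sin(116.6°)) = -28.03 + j55.97 V
  V4 = 8.81·(cos(73.2°) + j·sin(73.2°)) = 2.546 + j8.434 V
Step 2 — Sum components: V_total = -44.8 + j82.76 V.
Step 3 — Convert to polar: |V_total| = 94.11 V, ∠V_total = 118.4°.

V_total = 94.11∠118.4° V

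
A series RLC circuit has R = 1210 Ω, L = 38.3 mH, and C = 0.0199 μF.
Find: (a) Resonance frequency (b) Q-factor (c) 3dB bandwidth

Step 1 — Resonance: ω₀ = 1/√(LC) = 1/√(0.0383·1.99e-08) = 3.622e+04 rad/s.
Step 2 — f₀ = ω₀/(2π) = 5765 Hz.
Step 3 — Series Q: Q = ω₀L/R = 3.622e+04·0.0383/1210 = 1.147.
Step 4 — Bandwidth: Δω = ω₀/Q = 3.159e+04 rad/s; BW = Δω/(2π) = 5028 Hz.

(a) f₀ = 5765 Hz  (b) Q = 1.147  (c) BW = 5028 Hz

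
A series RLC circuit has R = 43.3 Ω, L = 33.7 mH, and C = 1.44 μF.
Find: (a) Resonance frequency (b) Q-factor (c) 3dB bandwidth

Step 1 — Resonance condition Im(Z)=0 gives ω₀ = 1/√(LC).
Step 2 — ω₀ = 1/√(0.0337·1.44e-06) = 4539 rad/s.
Step 3 — f₀ = ω₀/(2π) = 722.5 Hz.
Step 4 — Series Q: Q = ω₀L/R = 4539·0.0337/43.3 = 3.533.
Step 5 — 3dB bandwidth: Δω = ω₀/Q = 1285 rad/s; BW = Δω/(2π) = 204.5 Hz.

(a) f₀ = 722.5 Hz  (b) Q = 3.533  (c) BW = 204.5 Hz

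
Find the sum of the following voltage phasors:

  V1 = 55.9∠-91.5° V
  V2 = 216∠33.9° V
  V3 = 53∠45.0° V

Step 1 — Convert each phasor to rectangular form:
  V1 = 55.9·(cos(-91.5°) + j·sin(-91.5°)) = -1.463 - j55.88 V
  V2 = 216·(cos(33.9°) + j·sin(33.9°)) = 179.3 + j120.5 V
  V3 = 53·(cos(45.0°) + j·sin(45.0°)) = 37.48 + j37.48 V
Step 2 — Sum components: V_total = 215.3 + j102.1 V.
Step 3 — Convert to polar: |V_total| = 238.3 V, ∠V_total = 25.4°.

V_total = 238.3∠25.4° V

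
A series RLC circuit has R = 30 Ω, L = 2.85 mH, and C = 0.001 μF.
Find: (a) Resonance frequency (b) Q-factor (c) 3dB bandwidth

Step 1 — Resonance: ω₀ = 1/√(LC) = 1/√(0.00285·1e-09) = 5.923e+05 rad/s.
Step 2 — f₀ = ω₀/(2π) = 9.428e+04 Hz.
Step 3 — Series Q: Q = ω₀L/R = 5.923e+05·0.00285/30 = 56.27.
Step 4 — Bandwidth: Δω = ω₀/Q = 1.053e+04 rad/s; BW = Δω/(2π) = 1675 Hz.

(a) f₀ = 9.428e+04 Hz  (b) Q = 56.27  (c) BW = 1675 Hz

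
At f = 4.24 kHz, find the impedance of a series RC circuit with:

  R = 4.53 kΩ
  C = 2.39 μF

Step 1 — Angular frequency: ω = 2π·f = 2π·4240 = 2.664e+04 rad/s.
Step 2 — Component impedances:
  R: Z = R = 4530 Ω
  C: Z = 1/(jωC) = -j/(ω·C) = 0 - j15.71 Ω
Step 3 — Series combination: Z_total = R + C = 4530 - j15.71 Ω = 4530∠-0.2° Ω.

Z = 4530 - j15.71 Ω = 4530∠-0.2° Ω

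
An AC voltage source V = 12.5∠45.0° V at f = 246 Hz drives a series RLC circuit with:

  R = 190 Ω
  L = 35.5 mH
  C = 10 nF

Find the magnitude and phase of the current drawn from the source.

Step 1 — Angular frequency: ω = 2π·f = 2π·246 = 1546 rad/s.
Step 2 — Component impedances:
  R: Z = R = 190 Ω
  L: Z = jωL = j·1546·0.0355 = 0 + j54.87 Ω
  C: Z = 1/(jωC) = -j/(ω·C) = 0 - j6.47e+04 Ω
Step 3 — Series combination: Z_total = R + L + C = 190 - j6.464e+04 Ω = 6.464e+04∠-89.8° Ω.
Step 4 — Source phasor: V = 12.5∠45.0° V = 8.839 + j8.839 V.
Step 5 — Ohm's law: I = V / Z_total = (8.839 + j8.839) / (190 - j6.464e+04) = -0.0001363 + j0.0001371 A.
Step 6 — Convert to polar: |I| = 0.0001934 A, ∠I = 134.8°.

I = 0.0001934∠134.8° A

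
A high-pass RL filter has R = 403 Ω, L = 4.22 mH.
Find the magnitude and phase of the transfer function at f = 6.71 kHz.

Step 1 — Angular frequency: ω = 2π·6710 = 4.216e+04 rad/s.
Step 2 — Transfer function: H(jω) = jωL/(R + jωL).
Step 3 — Numerator jωL = j·177.9; denominator R + jωL = 403 + j177.9.
Step 4 — H = 0.1631 + j0.3695.
Step 5 — Magnitude: |H| = 0.4039 (-7.9 dB); phase: φ = 66.2°.

|H| = 0.4039 (-7.9 dB), φ = 66.2°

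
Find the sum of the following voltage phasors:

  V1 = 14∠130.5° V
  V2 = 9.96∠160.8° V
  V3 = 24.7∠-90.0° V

Step 1 — Convert each phasor to rectangular form:
  V1 = 14·(cos(130.5°) + j·sin(130.5°)) = -9.092 + j10.65 V
  V2 = 9.96·(cos(160.8°) + j·sin(160.8°)) = -9.406 + j3.276 V
  V3 = 24.7·(cos(-90.0°) + j·sin(-90.0°)) = 0 - j24.7 V
Step 2 — Sum components: V_total = -18.5 - j10.78 V.
Step 3 — Convert to polar: |V_total| = 21.41 V, ∠V_total = -149.8°.

V_total = 21.41∠-149.8° V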